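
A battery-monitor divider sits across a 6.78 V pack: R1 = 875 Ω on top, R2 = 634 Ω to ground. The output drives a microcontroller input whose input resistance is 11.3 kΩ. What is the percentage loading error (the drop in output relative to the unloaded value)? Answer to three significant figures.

The divider's output (Thévenin) resistance is R1‖R2 = 367.6 Ω.
Fractional drop under load = R_th/(R_th + R_L) = 367.6 / (367.6 + 11300) = 0.03151.
So the output falls by 3.15 %.

3.15 %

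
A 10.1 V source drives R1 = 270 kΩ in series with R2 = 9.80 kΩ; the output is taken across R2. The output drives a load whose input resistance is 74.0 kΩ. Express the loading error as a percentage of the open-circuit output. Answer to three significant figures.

11.3 %

Unloaded V = 10.1 × 9.80/279.8 = 0.35375 V.
Loaded: R2‖R_L = 8.654 kΩ, giving V = 10.1 × 8.654/278.7 = 0.31367 V.
Drop = (0.35375 − 0.31367) / 0.35375 = 11.3 %.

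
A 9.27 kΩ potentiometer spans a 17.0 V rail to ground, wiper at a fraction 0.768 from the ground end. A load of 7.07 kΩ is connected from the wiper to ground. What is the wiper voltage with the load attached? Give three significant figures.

V ≈ 10.6 V

The wiper splits the pot into (1−α)R = 2.151 kΩ above and αR = 7.119 kΩ below.
Lower section ‖ load = 3.547 kΩ.
V_wiper = 17.0 × 3.547/(2.151 + 3.547) = 10.6 V.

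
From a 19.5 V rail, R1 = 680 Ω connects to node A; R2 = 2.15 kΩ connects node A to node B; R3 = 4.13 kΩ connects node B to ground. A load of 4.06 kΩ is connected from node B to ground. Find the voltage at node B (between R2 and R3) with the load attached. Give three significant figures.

V ≈ 8.19 V

At node B, R3 is in parallel with the load: R3‖R_L = 2047 Ω.
Below node A the resistance is R2 + (R3‖R_L) = 4197 Ω, so V_A = 19.5 × 4197/4877 = 16.78 V.
Then V_B = V_A × (R3‖R_L)/(R2 + R3‖R_L) = 16.78 × 2047/4197 = 8.19 V.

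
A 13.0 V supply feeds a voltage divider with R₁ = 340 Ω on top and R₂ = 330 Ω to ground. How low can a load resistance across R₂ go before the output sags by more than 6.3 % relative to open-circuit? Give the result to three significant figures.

Output resistance R_th = R₁‖R₂ = (340 × 330)/670.0 = 167.5 Ω.
The fractional drop is R_th/(R_th + R_L); requiring this ≤ 0.0630 gives R_L ≥ R_th(1/0.0630 − 1) = 167.5 × 14.87 = 2.49 kΩ.

R_L(min) ≈ 2.49 kΩ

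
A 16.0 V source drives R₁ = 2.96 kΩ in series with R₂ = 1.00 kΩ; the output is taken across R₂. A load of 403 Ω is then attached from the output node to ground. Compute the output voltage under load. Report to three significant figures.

V_out ≈ 1.42 V

The load sits in parallel with R₂: R₂‖R_L = (1000 × 403) / (1000 + 403) = 287.2 Ω.
V_out = 16.0 × 287.2 / (2960 + 287.2) = 16.0 × 287.2/3247 = 1.42 V.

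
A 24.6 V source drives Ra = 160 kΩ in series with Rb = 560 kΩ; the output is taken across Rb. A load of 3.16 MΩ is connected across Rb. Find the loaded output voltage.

The load sits in parallel with Rb: Rb‖R_L = (560 × 3160) / (560 + 3160) = 475.7 kΩ.
V_out = 24.6 × 475.7 / (160 + 475.7) = 24.6 × 475.7/635.7 = 18.4 V.

V_out ≈ 18.4 V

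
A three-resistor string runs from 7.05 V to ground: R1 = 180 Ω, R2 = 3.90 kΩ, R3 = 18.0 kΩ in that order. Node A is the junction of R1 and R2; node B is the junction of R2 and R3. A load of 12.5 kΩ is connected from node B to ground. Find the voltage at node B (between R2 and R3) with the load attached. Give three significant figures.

V ≈ 4.54 V

At node B, R3 is in parallel with the load: R3‖R_L = 7377 Ω.
Below node A the resistance is R2 + (R3‖R_L) = 11280 Ω, so V_A = 7.05 × 11280/11460 = 6.939 V.
Then V_B = V_A × (R3‖R_L)/(R2 + R3‖R_L) = 6.939 × 7377/11280 = 4.54 V.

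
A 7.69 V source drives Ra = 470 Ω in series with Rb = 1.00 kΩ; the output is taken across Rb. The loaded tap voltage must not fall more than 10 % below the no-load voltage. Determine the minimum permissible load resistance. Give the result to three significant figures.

R_L(min) ≈ 2.88 kΩ

Output resistance R_th = Ra‖Rb = (470 × 1000)/1470 = 319.7 Ω.
The fractional drop is R_th/(R_th + R_L); requiring this ≤ 0.100 gives R_L ≥ R_th(1/0.100 − 1) = 319.7 × 9.000 = 2.88 kΩ.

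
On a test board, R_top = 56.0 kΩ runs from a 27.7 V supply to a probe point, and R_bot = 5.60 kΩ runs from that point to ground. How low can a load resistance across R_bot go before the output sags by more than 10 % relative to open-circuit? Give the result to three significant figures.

R_L(min) ≈ 45.8 kΩ

Output resistance R_th = R_top‖R_bot = (56.0 × 5.60)/61.60 = 5.091 kΩ.
The fractional drop is R_th/(R_th + R_L); requiring this ≤ 0.100 gives R_L ≥ R_th(1/0.100 − 1) = 5.091 × 9.000 = 45.8 kΩ.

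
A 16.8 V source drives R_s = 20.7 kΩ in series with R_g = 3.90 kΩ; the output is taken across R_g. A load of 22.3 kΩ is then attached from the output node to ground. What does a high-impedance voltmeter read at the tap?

The load sits in parallel with R_g: R_g‖R_L = (3.90 × 22.3) / (3.90 + 22.3) = 3.319 kΩ.
V_out = 16.8 × 3.319 / (20.7 + 3.319) = 16.8 × 3.319/24.02 = 2.32 V.

V_out ≈ 2.32 V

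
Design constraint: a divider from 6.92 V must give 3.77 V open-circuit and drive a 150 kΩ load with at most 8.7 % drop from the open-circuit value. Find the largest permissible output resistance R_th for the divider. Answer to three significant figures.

Loading drop = R_th/(R_th + R_L) ≤ 0.0870, so R_th ≤ R_L · ε/(1−ε) = 150 kΩ × 0.0870/0.9130 = 14.3 kΩ.
(Any R1, R2 with R2/(R1+R2) = 0.545 and R1‖R2 ≤ 14.3 kΩ will meet the spec.)

R_th ≤ 14.3 kΩ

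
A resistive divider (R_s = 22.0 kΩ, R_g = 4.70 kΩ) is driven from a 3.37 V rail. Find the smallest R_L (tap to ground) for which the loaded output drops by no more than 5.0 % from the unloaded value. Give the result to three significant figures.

R_L(min) ≈ 73.6 kΩ

Output resistance R_th = R_s‖R_g = (22.0 × 4.70)/26.70 = 3.873 kΩ.
The fractional drop is R_th/(R_th + R_L); requiring this ≤ 0.0500 gives R_L ≥ R_th(1/0.0500 − 1) = 3.873 × 19.00 = 73.6 kΩ.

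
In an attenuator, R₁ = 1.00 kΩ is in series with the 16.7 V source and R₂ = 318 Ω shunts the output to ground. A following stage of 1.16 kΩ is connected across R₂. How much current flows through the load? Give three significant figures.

R₂‖R_L = 249.6 Ω; V_out = 16.7 × 249.6/1250 = 3.336 V.
I_L = V_out / R_L = 3.336 / 1.16 kΩ = 2.88 mA.

I_L ≈ 2.88 mA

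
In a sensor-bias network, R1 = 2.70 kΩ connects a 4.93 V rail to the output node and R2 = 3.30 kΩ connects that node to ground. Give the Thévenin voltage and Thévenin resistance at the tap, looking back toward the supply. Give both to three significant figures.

V_th = 2.71 V, R_th = 1.49 kΩ

V_th is the open-circuit tap voltage: 4.93 × 3.30/(2.70 + 3.30) = 2.71 V.
With the supply zeroed, R1 and R2 appear in parallel from the tap: R_th = R1‖R2 = (2.70 × 3.30)/6.000 = 1.49 kΩ.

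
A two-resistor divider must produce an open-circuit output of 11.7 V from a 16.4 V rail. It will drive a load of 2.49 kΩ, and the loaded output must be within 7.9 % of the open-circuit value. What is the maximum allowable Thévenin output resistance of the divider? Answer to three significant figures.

R_th ≤ 214 Ω

Loading drop = R_th/(R_th + R_L) ≤ 0.0790, so R_th ≤ R_L · ε/(1−ε) = 2.49 kΩ × 0.0790/0.9210 = 214 Ω.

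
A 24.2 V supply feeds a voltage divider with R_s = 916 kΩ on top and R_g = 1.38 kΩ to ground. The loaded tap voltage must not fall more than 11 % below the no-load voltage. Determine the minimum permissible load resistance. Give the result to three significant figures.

R_L(min) ≈ 11.1 kΩ

Output resistance R_th = R_s‖R_g = (916 × 1.38)/917.4 = 1.378 kΩ.
The fractional drop is R_th/(R_th + R_L); requiring this ≤ 0.110 gives R_L ≥ R_th(1/0.110 − 1) = 1.378 × 8.091 = 11.1 kΩ.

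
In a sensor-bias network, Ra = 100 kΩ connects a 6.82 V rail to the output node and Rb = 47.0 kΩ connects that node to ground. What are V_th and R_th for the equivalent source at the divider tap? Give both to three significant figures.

V_th = 2.18 V, R_th = 32.0 kΩ

V_th is the open-circuit tap voltage: 6.82 × 47.0/(100 + 47.0) = 2.18 V.
With the supply zeroed, Ra and Rb appear in parallel from the tap: R_th = Ra‖Rb = (100 × 47.0)/147.0 = 32.0 kΩ.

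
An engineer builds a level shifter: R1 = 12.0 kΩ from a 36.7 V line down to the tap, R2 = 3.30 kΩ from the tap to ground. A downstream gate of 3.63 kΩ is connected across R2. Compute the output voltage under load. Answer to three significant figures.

V_out ≈ 4.62 V

The load sits in parallel with R2: R2‖R_L = (3.30 × 3.63) / (3.30 + 3.63) = 1.729 kΩ.
V_out = 36.7 × 1.729 / (12.0 + 1.729) = 36.7 × 1.729/13.73 = 4.62 V.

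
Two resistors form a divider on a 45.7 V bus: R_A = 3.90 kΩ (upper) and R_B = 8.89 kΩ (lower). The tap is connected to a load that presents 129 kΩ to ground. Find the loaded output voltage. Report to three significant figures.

The load sits in parallel with R_B: R_B‖R_L = (8.89 × 129) / (8.89 + 129) = 8.317 kΩ.
V_out = 45.7 × 8.317 / (3.90 + 8.317) = 45.7 × 8.317/12.22 = 31.1 V.

V_out ≈ 31.1 V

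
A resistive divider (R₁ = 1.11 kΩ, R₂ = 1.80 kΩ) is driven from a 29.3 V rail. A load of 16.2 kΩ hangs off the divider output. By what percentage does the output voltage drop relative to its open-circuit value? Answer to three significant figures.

4.07 %

The divider's output (Thévenin) resistance is R₁‖R₂ = 0.6866 kΩ.
Fractional drop under load = R_th/(R_th + R_L) = 0.6866 / (0.6866 + 16.2) = 0.04066.
So the output falls by 4.07 %.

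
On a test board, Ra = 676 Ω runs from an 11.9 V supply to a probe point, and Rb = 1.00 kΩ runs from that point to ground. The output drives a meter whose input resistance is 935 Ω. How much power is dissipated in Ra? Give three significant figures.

Total resistance from the source is Ra + (Rb‖R_L) = 1159 Ω, so I = 11.9/1159 Ω = 10.27 mA.
P = I²·Ra = (10.27 mA)² × 676 Ω = 71.2 mW.

P ≈ 71.2 mW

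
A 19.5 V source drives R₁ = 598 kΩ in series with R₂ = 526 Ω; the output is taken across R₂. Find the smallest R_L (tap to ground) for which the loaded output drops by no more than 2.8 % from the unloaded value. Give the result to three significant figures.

R_L(min) ≈ 18.2 kΩ

Output resistance R_th = R₁‖R₂ = (598000 × 526)/598500 = 525.5 Ω.
The fractional drop is R_th/(R_th + R_L); requiring this ≤ 0.0280 gives R_L ≥ R_th(1/0.0280 − 1) = 525.5 × 34.71 = 18.2 kΩ.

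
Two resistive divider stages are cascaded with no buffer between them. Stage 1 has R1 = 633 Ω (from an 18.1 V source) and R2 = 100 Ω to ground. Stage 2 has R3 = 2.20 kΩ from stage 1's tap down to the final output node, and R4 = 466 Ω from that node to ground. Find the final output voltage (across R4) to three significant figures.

Stage 2 presents R3+R4 = 2666 Ω as a load on stage 1's tap.
Stage 1's lower leg becomes R2‖(R3+R4) = 96.38 Ω, so V_mid = 18.1 × 96.38/729.4 = 2.392 V.
Stage 2 is itself unloaded: V_out = V_mid × R4/(R3+R4) = 2.392 × 466/2666 = 0.418 V.

V_out ≈ 0.418 V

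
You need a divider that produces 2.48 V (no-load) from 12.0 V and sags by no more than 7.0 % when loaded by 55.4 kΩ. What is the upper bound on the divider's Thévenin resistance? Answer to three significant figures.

R_th ≤ 4.17 kΩ

Loading drop = R_th/(R_th + R_L) ≤ 0.0700, so R_th ≤ R_L · ε/(1−ε) = 55.4 kΩ × 0.0700/0.9300 = 4.17 kΩ.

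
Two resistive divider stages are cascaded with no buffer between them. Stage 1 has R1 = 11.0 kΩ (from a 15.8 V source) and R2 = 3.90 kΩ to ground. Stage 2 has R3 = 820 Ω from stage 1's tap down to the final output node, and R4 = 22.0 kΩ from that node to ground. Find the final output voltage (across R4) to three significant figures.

V_out ≈ 3.54 V

Stage 2 presents R3+R4 = 22820 Ω as a load on stage 1's tap.
Stage 1's lower leg becomes R2‖(R3+R4) = 3331 Ω, so V_mid = 15.8 × 3331/14330 = 3.672 V.
Stage 2 is itself unloaded: V_out = V_mid × R4/(R3+R4) = 3.672 × 22000/22820 = 3.54 V.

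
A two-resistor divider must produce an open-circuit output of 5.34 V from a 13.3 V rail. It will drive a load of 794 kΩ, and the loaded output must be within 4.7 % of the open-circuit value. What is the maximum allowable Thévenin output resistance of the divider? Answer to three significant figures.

Loading drop = R_th/(R_th + R_L) ≤ 0.0470, so R_th ≤ R_L · ε/(1−ε) = 794 kΩ × 0.0470/0.9530 = 39.2 kΩ.

R_th ≤ 39.2 kΩ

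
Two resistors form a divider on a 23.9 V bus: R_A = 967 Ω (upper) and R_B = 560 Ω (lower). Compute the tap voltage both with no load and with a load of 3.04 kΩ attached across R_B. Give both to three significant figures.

Unloaded: 8.76 V; loaded: 7.85 V

Open-circuit: V = 23.9 × 560/(967 + 560) = 8.76 V.
With the load, R_B becomes R_B‖R_L = 472.9 Ω, so V = 23.9 × 472.9/1440 = 7.85 V.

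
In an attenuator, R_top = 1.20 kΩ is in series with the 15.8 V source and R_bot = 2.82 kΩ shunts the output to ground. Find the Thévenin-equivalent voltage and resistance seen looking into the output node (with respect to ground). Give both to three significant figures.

V_th is the open-circuit tap voltage: 15.8 × 2.82/(1.20 + 2.82) = 11.1 V.
With the supply zeroed, R_top and R_bot appear in parallel from the tap: R_th = R_top‖R_bot = (1.20 × 2.82)/4.020 = 842 Ω.

V_th = 11.1 V, R_th = 842 Ω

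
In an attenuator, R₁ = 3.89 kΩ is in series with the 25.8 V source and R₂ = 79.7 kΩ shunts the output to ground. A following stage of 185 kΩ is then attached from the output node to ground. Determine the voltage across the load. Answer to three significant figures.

V_out ≈ 24.1 V

The load sits in parallel with R₂: R₂‖R_L = (79.7 × 185) / (79.7 + 185) = 55.70 kΩ.
V_out = 25.8 × 55.70 / (3.89 + 55.70) = 25.8 × 55.70/59.59 = 24.1 V.
(Unloaded it would have been 24.6 V.)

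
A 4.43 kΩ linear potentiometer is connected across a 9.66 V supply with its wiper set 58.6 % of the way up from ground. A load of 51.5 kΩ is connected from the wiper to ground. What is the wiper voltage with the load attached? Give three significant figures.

V ≈ 5.55 V

The wiper splits the pot into (1−α)R = 1.834 kΩ above and αR = 2.596 kΩ below.
Lower section ‖ load = 2.471 kΩ.
V_wiper = 9.66 × 2.471/(1.834 + 2.471) = 5.55 V.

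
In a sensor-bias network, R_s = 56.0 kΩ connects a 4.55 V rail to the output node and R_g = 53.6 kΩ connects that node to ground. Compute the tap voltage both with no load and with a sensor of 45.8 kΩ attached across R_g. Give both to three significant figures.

Unloaded: 2.23 V; loaded: 1.39 V

Open-circuit: V = 4.55 × 53.6/(56.0 + 53.6) = 2.23 V.
With the load, R_g becomes R_g‖R_L = 24.70 kΩ, so V = 4.55 × 24.70/80.70 = 1.39 V.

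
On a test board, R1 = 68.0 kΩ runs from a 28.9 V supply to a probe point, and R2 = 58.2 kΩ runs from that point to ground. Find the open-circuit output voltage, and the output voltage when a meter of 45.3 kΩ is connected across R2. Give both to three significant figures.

Unloaded: 13.3 V; loaded: 7.88 V

Open-circuit: V = 28.9 × 58.2/(68.0 + 58.2) = 13.3 V.
With the load, R2 becomes R2‖R_L = 25.47 kΩ, so V = 28.9 × 25.47/93.47 = 7.88 V.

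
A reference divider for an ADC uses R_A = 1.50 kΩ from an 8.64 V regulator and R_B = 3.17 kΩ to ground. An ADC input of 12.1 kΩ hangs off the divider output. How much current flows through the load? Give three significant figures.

R_B‖R_L = 2.512 kΩ; V_out = 8.64 × 2.512/4.012 = 5.410 V.
I_L = V_out / R_L = 5.410 / 12.1 kΩ = 0.447 mA.

I_L ≈ 0.447 mA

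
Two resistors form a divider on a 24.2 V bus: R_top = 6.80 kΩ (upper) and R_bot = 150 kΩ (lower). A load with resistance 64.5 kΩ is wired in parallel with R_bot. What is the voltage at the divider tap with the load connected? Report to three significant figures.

V_out ≈ 21.0 V

The load sits in parallel with R_bot: R_bot‖R_L = (150 × 64.5) / (150 + 64.5) = 45.10 kΩ.
V_out = 24.2 × 45.10 / (6.80 + 45.10) = 24.2 × 45.10/51.90 = 21.0 V.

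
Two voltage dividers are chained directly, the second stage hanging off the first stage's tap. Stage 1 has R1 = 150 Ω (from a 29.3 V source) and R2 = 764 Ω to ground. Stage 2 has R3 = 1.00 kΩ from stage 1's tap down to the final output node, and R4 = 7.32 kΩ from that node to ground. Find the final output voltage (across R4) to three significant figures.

Stage 2 presents R3+R4 = 8320 Ω as a load on stage 1's tap.
Stage 1's lower leg becomes R2‖(R3+R4) = 699.7 Ω, so V_mid = 29.3 × 699.7/849.7 = 24.13 V.
Stage 2 is itself unloaded: V_out = V_mid × R4/(R3+R4) = 24.13 × 7320/8320 = 21.2 V.

V_out ≈ 21.2 V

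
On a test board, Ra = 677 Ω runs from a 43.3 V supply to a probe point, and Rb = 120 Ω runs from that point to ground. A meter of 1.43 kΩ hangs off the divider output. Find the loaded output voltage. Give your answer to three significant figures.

The load sits in parallel with Rb: Rb‖R_L = (120 × 1430) / (120 + 1430) = 110.7 Ω.
V_out = 43.3 × 110.7 / (677 + 110.7) = 43.3 × 110.7/787.7 = 6.09 V.

V_out ≈ 6.09 V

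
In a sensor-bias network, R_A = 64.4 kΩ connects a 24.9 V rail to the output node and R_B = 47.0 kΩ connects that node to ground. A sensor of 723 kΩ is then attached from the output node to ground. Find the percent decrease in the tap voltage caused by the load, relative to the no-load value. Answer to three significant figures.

The divider's output (Thévenin) resistance is R_A‖R_B = 27.17 kΩ.
Fractional drop under load = R_th/(R_th + R_L) = 27.17 / (27.17 + 723) = 0.03622.
So the output falls by 3.62 %.

3.62 %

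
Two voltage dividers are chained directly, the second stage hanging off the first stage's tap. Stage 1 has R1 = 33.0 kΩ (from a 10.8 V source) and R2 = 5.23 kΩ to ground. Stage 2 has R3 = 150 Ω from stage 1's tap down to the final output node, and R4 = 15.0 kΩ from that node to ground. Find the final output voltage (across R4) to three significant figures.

Stage 2 presents R3+R4 = 15150 Ω as a load on stage 1's tap.
Stage 1's lower leg becomes R2‖(R3+R4) = 3888 Ω, so V_mid = 10.8 × 3888/36890 = 1.138 V.
Stage 2 is itself unloaded: V_out = V_mid × R4/(R3+R4) = 1.138 × 15000/15150 = 1.13 V.

V_out ≈ 1.13 V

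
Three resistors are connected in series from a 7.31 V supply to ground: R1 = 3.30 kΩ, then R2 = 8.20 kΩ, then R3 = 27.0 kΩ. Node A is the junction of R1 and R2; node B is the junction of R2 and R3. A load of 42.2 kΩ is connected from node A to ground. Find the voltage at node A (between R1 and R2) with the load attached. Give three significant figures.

Below node A the series string R2+R3 = 35.20 kΩ sits in parallel with the 42.2 kΩ load: 19.19 kΩ.
V_A = 7.31 × 19.19/(3.30 + 19.19) = 6.24 V.

V ≈ 6.24 V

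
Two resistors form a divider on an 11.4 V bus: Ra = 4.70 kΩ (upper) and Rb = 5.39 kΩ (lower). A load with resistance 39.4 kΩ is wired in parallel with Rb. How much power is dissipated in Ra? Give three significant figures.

P ≈ 6.85 mW

Total resistance from the source is Ra + (Rb‖R_L) = 9.441 kΩ, so I = 11.4/9.441 kΩ = 1.207 mA.
P = I²·Ra = (1.207 mA)² × 4.70 kΩ = 6.85 mW.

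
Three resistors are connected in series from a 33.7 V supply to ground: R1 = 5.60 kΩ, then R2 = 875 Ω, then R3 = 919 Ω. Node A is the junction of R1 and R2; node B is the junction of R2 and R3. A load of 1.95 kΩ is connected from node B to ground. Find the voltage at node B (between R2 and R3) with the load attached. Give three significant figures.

At node B, R3 is in parallel with the load: R3‖R_L = 624.6 Ω.
Below node A the resistance is R2 + (R3‖R_L) = 1500 Ω, so V_A = 33.7 × 1500/7100 = 7.118 V.
Then V_B = V_A × (R3‖R_L)/(R2 + R3‖R_L) = 7.118 × 624.6/1500 = 2.96 V.

V ≈ 2.96 V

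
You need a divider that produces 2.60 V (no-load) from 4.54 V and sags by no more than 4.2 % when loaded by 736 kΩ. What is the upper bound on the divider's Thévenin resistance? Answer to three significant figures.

R_th ≤ 32.3 kΩ

Loading drop = R_th/(R_th + R_L) ≤ 0.0420, so R_th ≤ R_L · ε/(1−ε) = 736 kΩ × 0.0420/0.9580 = 32.3 kΩ.
(Any R1, R2 with R2/(R1+R2) = 0.573 and R1‖R2 ≤ 32.3 kΩ will meet the spec.)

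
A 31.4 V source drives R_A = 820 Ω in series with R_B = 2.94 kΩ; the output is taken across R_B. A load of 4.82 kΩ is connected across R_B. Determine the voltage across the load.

The load sits in parallel with R_B: R_B‖R_L = (2940 × 4820) / (2940 + 4820) = 1826 Ω.
V_out = 31.4 × 1826 / (820 + 1826) = 31.4 × 1826/2646 = 21.7 V.
(Unloaded it would have been 24.6 V.)

V_out ≈ 21.7 V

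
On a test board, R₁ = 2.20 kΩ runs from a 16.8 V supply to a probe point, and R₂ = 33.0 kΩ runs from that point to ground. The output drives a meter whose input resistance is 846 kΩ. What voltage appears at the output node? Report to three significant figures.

The load sits in parallel with R₂: R₂‖R_L = (33.0 × 846) / (33.0 + 846) = 31.76 kΩ.
V_out = 16.8 × 31.76 / (2.20 + 31.76) = 16.8 × 31.76/33.96 = 15.7 V.

V_out ≈ 15.7 V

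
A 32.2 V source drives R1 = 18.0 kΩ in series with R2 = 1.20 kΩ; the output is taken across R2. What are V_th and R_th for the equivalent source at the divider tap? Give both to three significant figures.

V_th is the open-circuit tap voltage: 32.2 × 1.20/(18.0 + 1.20) = 2.01 V.
With the supply zeroed, R1 and R2 appear in parallel from the tap: R_th = R1‖R2 = (18.0 × 1.20)/19.20 = 1.12 kΩ.

V_th = 2.01 V, R_th = 1.12 kΩ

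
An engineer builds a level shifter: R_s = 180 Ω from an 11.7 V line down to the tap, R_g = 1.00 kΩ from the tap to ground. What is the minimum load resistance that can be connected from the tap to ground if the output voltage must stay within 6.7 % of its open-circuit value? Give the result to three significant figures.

Output resistance R_th = R_s‖R_g = (180 × 1000)/1180 = 152.5 Ω.
The fractional drop is R_th/(R_th + R_L); requiring this ≤ 0.0670 gives R_L ≥ R_th(1/0.0670 − 1) = 152.5 × 13.93 = 2.12 kΩ.

R_L(min) ≈ 2.12 kΩ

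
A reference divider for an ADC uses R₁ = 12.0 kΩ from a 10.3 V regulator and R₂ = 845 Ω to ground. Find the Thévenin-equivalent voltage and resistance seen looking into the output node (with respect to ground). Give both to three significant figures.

V_th is the open-circuit tap voltage: 10.3 × 845/(12000 + 845) = 0.678 V.
With the supply zeroed, R₁ and R₂ appear in parallel from the tap: R_th = R₁‖R₂ = (12000 × 845)/12840 = 789 Ω.

V_th = 0.678 V, R_th = 789 Ω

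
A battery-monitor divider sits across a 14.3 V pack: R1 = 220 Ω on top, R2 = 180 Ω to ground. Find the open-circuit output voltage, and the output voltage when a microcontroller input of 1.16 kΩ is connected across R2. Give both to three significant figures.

Unloaded: 6.43 V; loaded: 5.93 V

Open-circuit: V = 14.3 × 180/(220 + 180) = 6.43 V.
With the load, R2 becomes R2‖R_L = 155.8 Ω, so V = 14.3 × 155.8/375.8 = 5.93 V.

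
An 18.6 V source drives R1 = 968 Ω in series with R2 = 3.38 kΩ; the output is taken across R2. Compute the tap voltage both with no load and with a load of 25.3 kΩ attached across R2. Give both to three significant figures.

Open-circuit: V = 18.6 × 3380/(968 + 3380) = 14.5 V.
With the load, R2 becomes R2‖R_L = 2982 Ω, so V = 18.6 × 2982/3950 = 14.0 V.

Unloaded: 14.5 V; loaded: 14.0 V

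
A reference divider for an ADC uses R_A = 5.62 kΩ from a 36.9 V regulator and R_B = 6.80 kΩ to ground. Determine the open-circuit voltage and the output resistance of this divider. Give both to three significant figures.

V_th = 20.2 V, R_th = 3.08 kΩ

V_th is the open-circuit tap voltage: 36.9 × 6.80/(5.62 + 6.80) = 20.2 V.
With the supply zeroed, R_A and R_B appear in parallel from the tap: R_th = R_A‖R_B = (5.62 × 6.80)/12.42 = 3.08 kΩ.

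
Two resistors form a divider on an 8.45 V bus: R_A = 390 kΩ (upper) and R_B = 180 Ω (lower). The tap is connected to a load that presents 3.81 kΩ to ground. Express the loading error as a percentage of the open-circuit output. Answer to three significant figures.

4.51 %

The divider's output (Thévenin) resistance is R_A‖R_B = 179.9 Ω.
Fractional drop under load = R_th/(R_th + R_L) = 179.9 / (179.9 + 3810) = 0.04509.
So the output falls by 4.51 %.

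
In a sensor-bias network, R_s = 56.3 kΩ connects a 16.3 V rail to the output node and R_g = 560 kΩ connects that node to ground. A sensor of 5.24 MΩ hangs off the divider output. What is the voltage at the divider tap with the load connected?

V_out ≈ 14.7 V

The load sits in parallel with R_g: R_g‖R_L = (560 × 5240) / (560 + 5240) = 505.9 kΩ.
V_out = 16.3 × 505.9 / (56.3 + 505.9) = 16.3 × 505.9/562.2 = 14.7 V.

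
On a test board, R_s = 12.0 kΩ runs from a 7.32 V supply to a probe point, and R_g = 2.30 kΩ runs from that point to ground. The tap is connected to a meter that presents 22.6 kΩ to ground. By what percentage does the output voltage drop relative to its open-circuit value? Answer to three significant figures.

The divider's output (Thévenin) resistance is R_s‖R_g = 1.930 kΩ.
Fractional drop under load = R_th/(R_th + R_L) = 1.930 / (1.930 + 22.6) = 0.07868.
So the output falls by 7.87 %.

7.87 %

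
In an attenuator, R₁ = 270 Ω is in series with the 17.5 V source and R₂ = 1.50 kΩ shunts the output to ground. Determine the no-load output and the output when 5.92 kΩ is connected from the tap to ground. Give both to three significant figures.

Open-circuit: V = 17.5 × 1500/(270 + 1500) = 14.8 V.
With the load, R₂ becomes R₂‖R_L = 1197 Ω, so V = 17.5 × 1197/1467 = 14.3 V.

Unloaded: 14.8 V; loaded: 14.3 V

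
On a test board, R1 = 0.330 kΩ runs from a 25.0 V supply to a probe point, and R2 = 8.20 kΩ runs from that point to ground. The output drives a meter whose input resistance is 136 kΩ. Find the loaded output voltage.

The load sits in parallel with R2: R2‖R_L = (8200 × 136000) / (8200 + 136000) = 7734 Ω.
V_out = 25.0 × 7734 / (330 + 7734) = 25.0 × 7734/8064 = 24.0 V.

V_out ≈ 24.0 V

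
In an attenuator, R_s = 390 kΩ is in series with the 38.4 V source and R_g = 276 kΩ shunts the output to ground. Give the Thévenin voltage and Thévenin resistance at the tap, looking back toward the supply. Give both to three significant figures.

V_th is the open-circuit tap voltage: 38.4 × 276/(390 + 276) = 15.9 V.
With the supply zeroed, R_s and R_g appear in parallel from the tap: R_th = R_s‖R_g = (390 × 276)/666.0 = 162 kΩ.

V_th = 15.9 V, R_th = 162 kΩ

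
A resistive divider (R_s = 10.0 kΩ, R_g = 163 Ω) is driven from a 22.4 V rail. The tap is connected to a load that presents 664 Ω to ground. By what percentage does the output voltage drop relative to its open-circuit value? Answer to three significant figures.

19.5 %

Unloaded V = 22.4 × 163/10160 = 0.3593 V.
Loaded: R_g‖R_L = 130.9 Ω, giving V = 22.4 × 130.9/10130 = 0.2894 V.
Drop = (0.3593 − 0.2894) / 0.3593 = 19.5 %.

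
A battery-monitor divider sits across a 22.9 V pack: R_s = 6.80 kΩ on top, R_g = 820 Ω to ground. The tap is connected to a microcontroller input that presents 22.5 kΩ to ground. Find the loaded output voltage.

V_out ≈ 2.39 V

The load sits in parallel with R_g: R_g‖R_L = (820 × 22500) / (820 + 22500) = 791.2 Ω.
V_out = 22.9 × 791.2 / (6800 + 791.2) = 22.9 × 791.2/7591 = 2.39 V.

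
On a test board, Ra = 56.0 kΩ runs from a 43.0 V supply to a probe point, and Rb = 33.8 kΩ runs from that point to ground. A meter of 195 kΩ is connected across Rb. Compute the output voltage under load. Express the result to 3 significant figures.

The load sits in parallel with Rb: Rb‖R_L = (33.8 × 195) / (33.8 + 195) = 28.81 kΩ.
V_out = 43.0 × 28.81 / (56.0 + 28.81) = 43.0 × 28.81/84.81 = 14.6 V.

V_out ≈ 14.6 V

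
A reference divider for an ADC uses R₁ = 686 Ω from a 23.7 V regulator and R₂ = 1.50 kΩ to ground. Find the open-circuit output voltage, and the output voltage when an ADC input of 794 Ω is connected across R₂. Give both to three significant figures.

Unloaded: 16.3 V; loaded: 10.2 V

Open-circuit: V = 23.7 × 1500/(686 + 1500) = 16.3 V.
With the load, R₂ becomes R₂‖R_L = 519.2 Ω, so V = 23.7 × 519.2/1205 = 10.2 V.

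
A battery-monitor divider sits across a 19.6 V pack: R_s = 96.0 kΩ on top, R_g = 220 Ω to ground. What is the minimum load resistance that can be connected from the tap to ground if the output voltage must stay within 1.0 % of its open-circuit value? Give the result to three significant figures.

R_L(min) ≈ 21.7 kΩ

Output resistance R_th = R_s‖R_g = (96000 × 220)/96220 = 219.5 Ω.
The fractional drop is R_th/(R_th + R_L); requiring this ≤ 0.0100 gives R_L ≥ R_th(1/0.0100 − 1) = 219.5 × 99.00 = 21.7 kΩ.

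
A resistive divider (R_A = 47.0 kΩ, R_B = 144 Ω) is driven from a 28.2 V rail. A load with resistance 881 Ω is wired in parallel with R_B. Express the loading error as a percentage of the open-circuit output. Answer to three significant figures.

14.0 %

The divider's output (Thévenin) resistance is R_A‖R_B = 143.6 Ω.
Fractional drop under load = R_th/(R_th + R_L) = 143.6 / (143.6 + 881) = 0.1401.
So the output falls by 14.0 %.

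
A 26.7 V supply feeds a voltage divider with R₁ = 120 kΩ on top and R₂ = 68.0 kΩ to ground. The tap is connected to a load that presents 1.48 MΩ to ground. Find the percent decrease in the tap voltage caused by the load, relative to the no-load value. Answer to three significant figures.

2.85 %

The divider's output (Thévenin) resistance is R₁‖R₂ = 43.40 kΩ.
Fractional drop under load = R_th/(R_th + R_L) = 43.40 / (43.40 + 1480) = 0.02849.
So the output falls by 2.85 %.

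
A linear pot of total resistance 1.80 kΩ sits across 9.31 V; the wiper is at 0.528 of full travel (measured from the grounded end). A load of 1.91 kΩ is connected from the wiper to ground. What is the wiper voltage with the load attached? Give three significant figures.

The wiper splits the pot into (1−α)R = 849.6 Ω above and αR = 950.4 Ω below.
Lower section ‖ load = 634.6 Ω.
V_wiper = 9.31 × 634.6/(849.6 + 634.6) = 3.98 V.

V ≈ 3.98 V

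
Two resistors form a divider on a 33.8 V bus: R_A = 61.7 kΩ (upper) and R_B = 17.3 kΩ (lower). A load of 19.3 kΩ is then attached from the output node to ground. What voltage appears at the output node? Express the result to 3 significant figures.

The load sits in parallel with R_B: R_B‖R_L = (17.3 × 19.3) / (17.3 + 19.3) = 9.123 kΩ.
V_out = 33.8 × 9.123 / (61.7 + 9.123) = 33.8 × 9.123/70.82 = 4.35 V.

V_out ≈ 4.35 V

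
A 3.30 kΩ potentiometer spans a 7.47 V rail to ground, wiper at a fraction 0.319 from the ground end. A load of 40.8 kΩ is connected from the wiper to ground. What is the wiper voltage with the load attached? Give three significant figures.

The wiper splits the pot into (1−α)R = 2.247 kΩ above and αR = 1.053 kΩ below.
Lower section ‖ load = 1.026 kΩ.
V_wiper = 7.47 × 1.026/(2.247 + 1.026) = 2.34 V.

V ≈ 2.34 V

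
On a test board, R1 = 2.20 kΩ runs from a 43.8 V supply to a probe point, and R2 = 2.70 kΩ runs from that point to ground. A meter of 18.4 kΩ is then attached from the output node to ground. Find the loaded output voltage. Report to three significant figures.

V_out ≈ 22.6 V

The load sits in parallel with R2: R2‖R_L = (2.70 × 18.4) / (2.70 + 18.4) = 2.355 kΩ.
V_out = 43.8 × 2.355 / (2.20 + 2.355) = 43.8 × 2.355/4.555 = 22.6 V.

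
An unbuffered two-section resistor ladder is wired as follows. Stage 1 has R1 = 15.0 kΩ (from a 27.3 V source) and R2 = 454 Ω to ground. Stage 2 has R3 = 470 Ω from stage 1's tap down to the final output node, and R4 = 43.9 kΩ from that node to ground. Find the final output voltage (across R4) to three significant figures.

Stage 2 presents R3+R4 = 44370 Ω as a load on stage 1's tap.
Stage 1's lower leg becomes R2‖(R3+R4) = 449.4 Ω, so V_mid = 27.3 × 449.4/15450 = 0.7941 V.
Stage 2 is itself unloaded: V_out = V_mid × R4/(R3+R4) = 0.7941 × 43900/44370 = 0.786 V.

V_out ≈ 0.786 V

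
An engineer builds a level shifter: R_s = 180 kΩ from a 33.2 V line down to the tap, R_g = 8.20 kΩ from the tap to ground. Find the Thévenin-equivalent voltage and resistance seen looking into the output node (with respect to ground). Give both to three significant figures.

V_th = 1.45 V, R_th = 7.84 kΩ

V_th is the open-circuit tap voltage: 33.2 × 8.20/(180 + 8.20) = 1.45 V.
With the supply zeroed, R_s and R_g appear in parallel from the tap: R_th = R_s‖R_g = (180 × 8.20)/188.2 = 7.84 kΩ.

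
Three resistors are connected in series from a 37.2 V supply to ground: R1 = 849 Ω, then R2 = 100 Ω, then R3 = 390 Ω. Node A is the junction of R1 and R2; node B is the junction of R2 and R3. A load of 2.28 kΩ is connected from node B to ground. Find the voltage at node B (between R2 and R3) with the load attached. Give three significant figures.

V ≈ 9.66 V

At node B, R3 is in parallel with the load: R3‖R_L = 333.0 Ω.
Below node A the resistance is R2 + (R3‖R_L) = 433.0 Ω, so V_A = 37.2 × 433.0/1282 = 12.57 V.
Then V_B = V_A × (R3‖R_L)/(R2 + R3‖R_L) = 12.57 × 333.0/433.0 = 9.66 V.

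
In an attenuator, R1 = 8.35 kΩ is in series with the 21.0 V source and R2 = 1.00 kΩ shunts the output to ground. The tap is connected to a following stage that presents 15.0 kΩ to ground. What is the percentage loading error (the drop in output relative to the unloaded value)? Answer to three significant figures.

5.62 %

The divider's output (Thévenin) resistance is R1‖R2 = 0.8930 kΩ.
Fractional drop under load = R_th/(R_th + R_L) = 0.8930 / (0.8930 + 15.0) = 0.05619.
So the output falls by 5.62 %.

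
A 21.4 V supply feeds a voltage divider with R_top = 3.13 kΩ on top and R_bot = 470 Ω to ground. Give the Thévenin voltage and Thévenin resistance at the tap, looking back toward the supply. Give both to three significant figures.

V_th = 2.79 V, R_th = 409 Ω

V_th is the open-circuit tap voltage: 21.4 × 470/(3130 + 470) = 2.79 V.
With the supply zeroed, R_top and R_bot appear in parallel from the tap: R_th = R_top‖R_bot = (3130 × 470)/3600 = 409 Ω.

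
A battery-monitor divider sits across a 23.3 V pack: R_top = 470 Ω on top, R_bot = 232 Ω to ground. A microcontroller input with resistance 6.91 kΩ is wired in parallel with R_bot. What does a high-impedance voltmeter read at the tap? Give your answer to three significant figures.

The load sits in parallel with R_bot: R_bot‖R_L = (232 × 6910) / (232 + 6910) = 224.5 Ω.
V_out = 23.3 × 224.5 / (470 + 224.5) = 23.3 × 224.5/694.5 = 7.53 V.

V_out ≈ 7.53 V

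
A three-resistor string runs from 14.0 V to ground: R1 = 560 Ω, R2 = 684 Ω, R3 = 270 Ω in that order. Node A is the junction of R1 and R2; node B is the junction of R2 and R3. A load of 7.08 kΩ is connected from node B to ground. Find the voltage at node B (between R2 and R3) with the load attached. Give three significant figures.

At node B, R3 is in parallel with the load: R3‖R_L = 260.1 Ω.
Below node A the resistance is R2 + (R3‖R_L) = 944.1 Ω, so V_A = 14.0 × 944.1/1504 = 8.788 V.
Then V_B = V_A × (R3‖R_L)/(R2 + R3‖R_L) = 8.788 × 260.1/944.1 = 2.42 V.

V ≈ 2.42 V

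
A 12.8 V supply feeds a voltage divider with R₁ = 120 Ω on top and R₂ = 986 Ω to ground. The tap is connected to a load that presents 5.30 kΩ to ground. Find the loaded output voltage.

The load sits in parallel with R₂: R₂‖R_L = (986 × 5300) / (986 + 5300) = 831.3 Ω.
V_out = 12.8 × 831.3 / (120 + 831.3) = 12.8 × 831.3/951.3 = 11.2 V.
(Unloaded it would have been 11.4 V.)

V_out ≈ 11.2 V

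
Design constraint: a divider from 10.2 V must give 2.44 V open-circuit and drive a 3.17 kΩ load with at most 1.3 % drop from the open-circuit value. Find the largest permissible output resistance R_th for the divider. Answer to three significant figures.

Loading drop = R_th/(R_th + R_L) ≤ 0.0130, so R_th ≤ R_L · ε/(1−ε) = 3.17 kΩ × 0.0130/0.9870 = 41.8 Ω.
(Any R1, R2 with R2/(R1+R2) = 0.239 and R1‖R2 ≤ 41.8 Ω will meet the spec.)

R_th ≤ 41.8 Ω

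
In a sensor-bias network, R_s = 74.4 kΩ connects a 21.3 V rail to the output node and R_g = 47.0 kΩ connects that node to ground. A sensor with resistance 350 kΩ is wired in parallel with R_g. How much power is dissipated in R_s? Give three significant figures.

Total resistance from the source is R_s + (R_g‖R_L) = 115.8 kΩ, so I = 21.3/115.8 kΩ = 0.1839 mA.
P = I²·R_s = (0.1839 mA)² × 74.4 kΩ = 2.52 mW.

P ≈ 2.52 mW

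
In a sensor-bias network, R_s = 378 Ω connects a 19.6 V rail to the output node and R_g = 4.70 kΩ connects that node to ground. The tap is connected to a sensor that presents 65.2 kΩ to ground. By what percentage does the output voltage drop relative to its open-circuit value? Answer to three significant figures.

0.534 %

The divider's output (Thévenin) resistance is R_s‖R_g = 349.9 Ω.
Fractional drop under load = R_th/(R_th + R_L) = 349.9 / (349.9 + 65200) = 0.005337.
So the output falls by 0.534 %.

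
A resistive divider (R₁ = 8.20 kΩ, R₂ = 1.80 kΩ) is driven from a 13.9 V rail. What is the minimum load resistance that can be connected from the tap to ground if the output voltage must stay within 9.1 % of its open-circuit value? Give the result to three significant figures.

Output resistance R_th = R₁‖R₂ = (8.20 × 1.80)/10.00 = 1.476 kΩ.
The fractional drop is R_th/(R_th + R_L); requiring this ≤ 0.0910 gives R_L ≥ R_th(1/0.0910 − 1) = 1.476 × 9.989 = 14.7 kΩ.

R_L(min) ≈ 14.7 kΩ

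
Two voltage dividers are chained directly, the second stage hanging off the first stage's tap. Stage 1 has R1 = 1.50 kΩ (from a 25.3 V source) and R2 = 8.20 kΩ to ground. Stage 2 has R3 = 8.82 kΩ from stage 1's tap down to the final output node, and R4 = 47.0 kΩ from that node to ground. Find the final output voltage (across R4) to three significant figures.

Stage 2 presents R3+R4 = 55.82 kΩ as a load on stage 1's tap.
Stage 1's lower leg becomes R2‖(R3+R4) = 7.150 kΩ, so V_mid = 25.3 × 7.150/8.650 = 20.91 V.
Stage 2 is itself unloaded: V_out = V_mid × R4/(R3+R4) = 20.91 × 47.0/55.82 = 17.6 V.

V_out ≈ 17.6 V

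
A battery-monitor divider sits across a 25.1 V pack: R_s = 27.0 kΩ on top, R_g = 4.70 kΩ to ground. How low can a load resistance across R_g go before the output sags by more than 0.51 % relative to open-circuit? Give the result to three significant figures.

R_L(min) ≈ 781 kΩ

Output resistance R_th = R_s‖R_g = (27.0 × 4.70)/31.70 = 4.003 kΩ.
The fractional drop is R_th/(R_th + R_L); requiring this ≤ 0.00510 gives R_L ≥ R_th(1/0.00510 − 1) = 4.003 × 195.1 = 781 kΩ.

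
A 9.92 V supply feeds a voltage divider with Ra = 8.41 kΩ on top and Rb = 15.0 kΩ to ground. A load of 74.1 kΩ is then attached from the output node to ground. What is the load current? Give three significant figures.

Rb‖R_L = 12.47 kΩ; V_out = 9.92 × 12.47/20.88 = 5.925 V.
I_L = V_out / R_L = 5.925 / 74.1 kΩ = 0.0800 mA.

I_L ≈ 0.0800 mA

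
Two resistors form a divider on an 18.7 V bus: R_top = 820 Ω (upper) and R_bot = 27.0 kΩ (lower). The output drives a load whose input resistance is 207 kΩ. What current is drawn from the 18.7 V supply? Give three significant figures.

I ≈ 0.757 mA

R_bot‖R_L = 23880 Ω, so the source sees R_top + R_bot‖R_L = 24700 Ω.
I = 18.7 V / 24700 Ω = 0.757 mA.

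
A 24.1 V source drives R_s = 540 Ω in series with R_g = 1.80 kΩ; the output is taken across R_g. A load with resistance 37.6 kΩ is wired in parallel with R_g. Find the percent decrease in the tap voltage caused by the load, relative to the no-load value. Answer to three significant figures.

The divider's output (Thévenin) resistance is R_s‖R_g = 415.4 Ω.
Fractional drop under load = R_th/(R_th + R_L) = 415.4 / (415.4 + 37600) = 0.01093.
So the output falls by 1.09 %.

1.09 %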